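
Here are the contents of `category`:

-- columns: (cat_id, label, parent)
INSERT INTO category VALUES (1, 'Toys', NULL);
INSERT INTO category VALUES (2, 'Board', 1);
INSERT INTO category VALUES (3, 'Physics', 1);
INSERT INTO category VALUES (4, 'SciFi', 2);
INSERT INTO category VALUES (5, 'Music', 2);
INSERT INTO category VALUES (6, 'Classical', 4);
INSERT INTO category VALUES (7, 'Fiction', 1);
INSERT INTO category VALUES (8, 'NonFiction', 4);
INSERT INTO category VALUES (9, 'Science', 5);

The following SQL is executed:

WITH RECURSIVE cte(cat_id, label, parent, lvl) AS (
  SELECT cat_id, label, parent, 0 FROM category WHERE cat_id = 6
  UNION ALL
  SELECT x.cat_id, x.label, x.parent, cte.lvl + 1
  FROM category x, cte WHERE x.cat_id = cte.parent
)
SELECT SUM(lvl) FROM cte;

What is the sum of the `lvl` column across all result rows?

Base: cat_id=6 (Classical), parent=4, lvl 0.
Iteration 1: join on cat_id=4 -> SciFi (id 4, parent=2, lvl 1).
Iteration 2: join on cat_id=2 -> Board (id 2, parent=1, lvl 2).
Iteration 3: join on cat_id=1 -> Toys (id 1, parent=NULL, lvl 3).
Iteration 4: parent is NULL; no match; recursion stops.
SUM(lvl) = 0 + 1 + 2 + 3 = 6.

6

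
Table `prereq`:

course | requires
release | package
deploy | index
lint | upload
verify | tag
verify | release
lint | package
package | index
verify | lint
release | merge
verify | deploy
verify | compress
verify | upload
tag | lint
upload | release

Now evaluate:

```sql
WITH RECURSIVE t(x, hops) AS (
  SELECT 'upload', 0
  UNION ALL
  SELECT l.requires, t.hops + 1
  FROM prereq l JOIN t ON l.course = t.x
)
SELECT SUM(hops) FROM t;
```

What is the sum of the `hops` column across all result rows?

8

Base: (upload, hops=0).
Iteration 1: edges from {upload} -> (release, hops=1).
Iteration 2: edges from {release} -> (merge, hops=2), (package, hops=2).
Iteration 3: edges from {merge,package} -> (index, hops=3).
Iteration 4: no outgoing edges from {index}; recursion stops.
SUM(hops) = 0 + 1 + 2 + 2 + 3 = 8.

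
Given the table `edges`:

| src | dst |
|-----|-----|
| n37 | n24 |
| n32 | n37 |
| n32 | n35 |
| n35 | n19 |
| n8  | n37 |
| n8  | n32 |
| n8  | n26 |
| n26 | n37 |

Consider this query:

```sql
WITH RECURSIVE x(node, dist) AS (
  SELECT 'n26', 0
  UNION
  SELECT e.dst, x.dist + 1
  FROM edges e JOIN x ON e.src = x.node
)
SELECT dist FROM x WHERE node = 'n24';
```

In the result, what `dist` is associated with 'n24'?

Base: (n26, dist=0).
Iteration 1: edges from {n26} -> (n37, dist=1).
Iteration 2: edges from {n37} -> (n24, dist=2).
Iteration 3: no outgoing edges from {n24}; recursion stops.

2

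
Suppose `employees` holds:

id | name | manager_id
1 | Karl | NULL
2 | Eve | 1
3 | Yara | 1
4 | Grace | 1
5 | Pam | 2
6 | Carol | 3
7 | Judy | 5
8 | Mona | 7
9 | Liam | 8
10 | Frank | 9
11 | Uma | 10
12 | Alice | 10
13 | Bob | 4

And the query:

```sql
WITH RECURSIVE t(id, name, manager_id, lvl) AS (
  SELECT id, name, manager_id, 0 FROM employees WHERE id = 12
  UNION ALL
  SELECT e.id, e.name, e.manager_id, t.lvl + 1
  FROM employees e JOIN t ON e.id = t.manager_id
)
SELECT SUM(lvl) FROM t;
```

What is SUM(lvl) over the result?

28

Base: id=12 (Alice), manager_id=10, lvl 0.
Iteration 1: join on id=10 -> Frank (id 10, manager_id=9, lvl 1).
Iteration 2: join on id=9 -> Liam (id 9, manager_id=8, lvl 2).
Iteration 3: join on id=8 -> Mona (id 8, manager_id=7, lvl 3).
Iteration 4: join on id=7 -> Judy (id 7, manager_id=5, lvl 4).
Iteration 5: join on id=5 -> Pam (id 5, manager_id=2, lvl 5).
Iteration 6: join on id=2 -> Eve (id 2, manager_id=1, lvl 6).
Iteration 7: join on id=1 -> Karl (id 1, manager_id=NULL, lvl 7).
Iteration 8: manager_id is NULL; no match; recursion stops.
SUM(lvl) = 0 + 1 + 2 + 3 + 4 + 5 + 6 + 7 = 28.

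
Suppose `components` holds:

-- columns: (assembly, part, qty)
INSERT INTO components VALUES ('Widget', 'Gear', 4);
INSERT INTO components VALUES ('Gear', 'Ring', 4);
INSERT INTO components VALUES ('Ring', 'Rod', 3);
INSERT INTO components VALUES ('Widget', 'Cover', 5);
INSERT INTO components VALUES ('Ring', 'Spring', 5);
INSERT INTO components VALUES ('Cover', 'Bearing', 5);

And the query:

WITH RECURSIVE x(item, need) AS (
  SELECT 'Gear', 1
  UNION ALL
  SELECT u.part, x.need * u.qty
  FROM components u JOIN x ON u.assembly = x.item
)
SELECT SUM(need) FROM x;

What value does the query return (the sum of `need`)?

37

Base: (Gear, need=1).
Iteration 1: components of {Gear} -> Ring = 1*4 = 4.
Iteration 2: components of {Ring} -> Rod = 4*3 = 12, Spring = 4*5 = 20.
Iteration 3: no further components; recursion stops.
SUM(need) = 1 + 4 + 12 + 20 = 37.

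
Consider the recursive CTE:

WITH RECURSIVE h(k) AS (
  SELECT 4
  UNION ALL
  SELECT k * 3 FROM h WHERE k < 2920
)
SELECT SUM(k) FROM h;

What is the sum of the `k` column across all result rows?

Base: k=4.
Iteration 1: 4 < 2920 holds -> k = 4 * 3 = 12.
Iteration 2: 12 < 2920 holds -> k = 12 * 3 = 36.
Iteration 3: 36 < 2920 holds -> k = 36 * 3 = 108.
Iteration 4: 108 < 2920 holds -> k = 108 * 3 = 324.
Iteration 5: 324 < 2920 holds -> k = 324 * 3 = 972.
Iteration 6: 972 < 2920 holds -> k = 972 * 3 = 2916.
Iteration 7: 2916 < 2920 holds -> k = 2916 * 3 = 8748.
Iteration 8: 8748 < 2920 fails; recursion stops.
SUM(k) = 4 + 12 + 36 + 108 + 324 + 972 + 2916 + 8748 = 13120.

13120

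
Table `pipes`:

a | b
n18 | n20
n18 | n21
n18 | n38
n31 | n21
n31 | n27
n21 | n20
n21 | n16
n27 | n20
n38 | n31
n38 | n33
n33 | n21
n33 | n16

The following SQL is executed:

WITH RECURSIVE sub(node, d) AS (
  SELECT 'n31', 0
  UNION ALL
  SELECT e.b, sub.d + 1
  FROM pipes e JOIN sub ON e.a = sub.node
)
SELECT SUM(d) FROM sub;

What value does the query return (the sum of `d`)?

8

Base: (n31, d=0).
Iteration 1: edges from {n31} -> (n21, d=1), (n27, d=1).
Iteration 2: edges from {n21,n27} -> (n16, d=2), (n20, d=2) x2. [UNION ALL keeps all 3 new rows, including repeats]
Iteration 3: no outgoing edges from {n16,n20}; recursion stops.
SUM(d) = 0 + 1 + 1 + 2 + 2 + 2 = 8.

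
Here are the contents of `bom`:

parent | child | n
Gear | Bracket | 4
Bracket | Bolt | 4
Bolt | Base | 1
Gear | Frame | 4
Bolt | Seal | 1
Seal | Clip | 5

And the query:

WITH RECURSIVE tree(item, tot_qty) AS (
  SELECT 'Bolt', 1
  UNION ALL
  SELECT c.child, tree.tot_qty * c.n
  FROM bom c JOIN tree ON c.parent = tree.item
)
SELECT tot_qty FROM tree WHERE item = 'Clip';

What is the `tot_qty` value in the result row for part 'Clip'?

5

Base: (Bolt, tot_qty=1).
Iteration 1: components of {Bolt} -> Base = 1*1 = 1, Seal = 1*1 = 1.
Iteration 2: components of {Base,Seal} -> Clip = 1*5 = 5.
Iteration 3: no further components; recursion stops.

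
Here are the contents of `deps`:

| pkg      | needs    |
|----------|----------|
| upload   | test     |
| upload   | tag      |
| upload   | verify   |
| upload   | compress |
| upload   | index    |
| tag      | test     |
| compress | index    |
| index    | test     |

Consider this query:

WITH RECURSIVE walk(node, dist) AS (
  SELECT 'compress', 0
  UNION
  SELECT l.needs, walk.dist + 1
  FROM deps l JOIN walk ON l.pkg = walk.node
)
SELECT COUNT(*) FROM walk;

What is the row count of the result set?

3

Base: (compress, dist=0).
Iteration 1: edges from {compress} -> (index, dist=1).
Iteration 2: edges from {index} -> (test, dist=2).
Iteration 3: no outgoing edges from {test}; recursion stops.
Total rows emitted: 3.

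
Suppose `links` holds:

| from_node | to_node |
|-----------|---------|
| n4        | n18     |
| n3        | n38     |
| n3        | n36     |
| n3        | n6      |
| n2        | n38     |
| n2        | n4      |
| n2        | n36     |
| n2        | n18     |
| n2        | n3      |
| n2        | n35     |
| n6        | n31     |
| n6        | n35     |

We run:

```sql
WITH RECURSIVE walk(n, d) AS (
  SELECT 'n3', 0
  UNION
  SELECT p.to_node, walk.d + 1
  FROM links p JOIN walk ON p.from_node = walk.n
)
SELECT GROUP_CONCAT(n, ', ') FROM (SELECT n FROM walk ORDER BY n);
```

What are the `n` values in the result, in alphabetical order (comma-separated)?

n3, n31, n35, n36, n38, n6

Base: (n3, d=0).
Iteration 1: edges from {n3} -> (n36, d=1), (n38, d=1), (n6, d=1).
Iteration 2: edges from {n36,n38,n6} -> (n31, d=2), (n35, d=2).
Iteration 3: no outgoing edges from {n31,n35}; recursion stops.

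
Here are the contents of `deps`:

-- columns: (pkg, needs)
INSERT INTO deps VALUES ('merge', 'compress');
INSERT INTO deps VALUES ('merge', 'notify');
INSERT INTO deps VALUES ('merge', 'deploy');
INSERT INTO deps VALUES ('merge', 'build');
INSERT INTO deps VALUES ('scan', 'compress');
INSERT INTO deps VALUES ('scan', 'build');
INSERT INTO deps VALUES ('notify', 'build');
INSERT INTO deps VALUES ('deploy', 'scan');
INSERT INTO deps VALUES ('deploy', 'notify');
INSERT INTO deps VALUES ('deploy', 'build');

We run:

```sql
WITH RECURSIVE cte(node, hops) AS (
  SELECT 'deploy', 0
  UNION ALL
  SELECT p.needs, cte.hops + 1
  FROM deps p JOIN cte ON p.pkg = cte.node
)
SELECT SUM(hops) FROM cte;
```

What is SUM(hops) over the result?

9

Base: (deploy, hops=0).
Iteration 1: edges from {deploy} -> (build, hops=1), (notify, hops=1), (scan, hops=1).
Iteration 2: edges from {build,notify,scan} -> (build, hops=2) x2, (compress, hops=2). [UNION ALL keeps all 3 new rows, including repeats]
Iteration 3: no outgoing edges from {build,compress}; recursion stops.
SUM(hops) = 0 + 1 + 1 + 1 + 2 + 2 + 2 = 9.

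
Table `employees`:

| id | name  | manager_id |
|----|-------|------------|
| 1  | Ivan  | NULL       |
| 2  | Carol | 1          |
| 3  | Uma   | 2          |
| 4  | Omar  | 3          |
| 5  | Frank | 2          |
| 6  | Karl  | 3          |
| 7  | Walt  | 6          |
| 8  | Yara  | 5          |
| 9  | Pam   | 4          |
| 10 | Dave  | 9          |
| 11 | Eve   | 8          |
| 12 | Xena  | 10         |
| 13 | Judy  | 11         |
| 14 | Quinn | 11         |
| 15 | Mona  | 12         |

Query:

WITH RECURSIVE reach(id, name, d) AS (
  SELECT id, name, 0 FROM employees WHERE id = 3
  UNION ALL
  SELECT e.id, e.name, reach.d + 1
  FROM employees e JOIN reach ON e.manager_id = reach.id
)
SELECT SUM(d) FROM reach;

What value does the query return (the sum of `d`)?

18

Base: id=3 (Uma) at d 0.
Iteration 1: rows with manager_id in {3} -> Omar (id 4, d 1), Karl (id 6, d 1).
Iteration 2: rows with manager_id in {4,6} -> Walt (id 7, d 2), Pam (id 9, d 2).
Iteration 3: rows with manager_id in {7,9} -> Dave (id 10, d 3).
Iteration 4: rows with manager_id in {10} -> Xena (id 12, d 4).
Iteration 5: rows with manager_id in {12} -> Mona (id 15, d 5).
Iteration 6: no rows with manager_id in {15}; recursion stops.
SUM(d) = 0 + 1 + 1 + 2 + 2 + 3 + 4 + 5 = 18.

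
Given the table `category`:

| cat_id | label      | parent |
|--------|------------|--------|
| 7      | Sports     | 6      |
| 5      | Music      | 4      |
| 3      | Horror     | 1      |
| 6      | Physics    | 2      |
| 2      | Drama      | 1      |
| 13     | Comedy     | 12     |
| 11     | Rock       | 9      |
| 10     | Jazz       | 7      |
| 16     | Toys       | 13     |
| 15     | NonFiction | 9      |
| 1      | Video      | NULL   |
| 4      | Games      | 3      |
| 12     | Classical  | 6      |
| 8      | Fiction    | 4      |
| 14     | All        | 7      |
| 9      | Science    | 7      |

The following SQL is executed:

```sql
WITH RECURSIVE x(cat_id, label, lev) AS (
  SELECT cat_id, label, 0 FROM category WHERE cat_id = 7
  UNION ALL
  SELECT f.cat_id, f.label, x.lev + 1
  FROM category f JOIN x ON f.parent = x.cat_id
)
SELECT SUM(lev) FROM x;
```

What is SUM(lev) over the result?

Base: cat_id=7 (Sports) at lev 0.
Iteration 1: rows with parent in {7} -> Science (id 9, lev 1), Jazz (id 10, lev 1), All (id 14, lev 1).
Iteration 2: rows with parent in {9,10,14} -> Rock (id 11, lev 2), NonFiction (id 15, lev 2).
Iteration 3: no rows with parent in {11,15}; recursion stops.
SUM(lev) = 0 + 1 + 1 + 1 + 2 + 2 = 7.

7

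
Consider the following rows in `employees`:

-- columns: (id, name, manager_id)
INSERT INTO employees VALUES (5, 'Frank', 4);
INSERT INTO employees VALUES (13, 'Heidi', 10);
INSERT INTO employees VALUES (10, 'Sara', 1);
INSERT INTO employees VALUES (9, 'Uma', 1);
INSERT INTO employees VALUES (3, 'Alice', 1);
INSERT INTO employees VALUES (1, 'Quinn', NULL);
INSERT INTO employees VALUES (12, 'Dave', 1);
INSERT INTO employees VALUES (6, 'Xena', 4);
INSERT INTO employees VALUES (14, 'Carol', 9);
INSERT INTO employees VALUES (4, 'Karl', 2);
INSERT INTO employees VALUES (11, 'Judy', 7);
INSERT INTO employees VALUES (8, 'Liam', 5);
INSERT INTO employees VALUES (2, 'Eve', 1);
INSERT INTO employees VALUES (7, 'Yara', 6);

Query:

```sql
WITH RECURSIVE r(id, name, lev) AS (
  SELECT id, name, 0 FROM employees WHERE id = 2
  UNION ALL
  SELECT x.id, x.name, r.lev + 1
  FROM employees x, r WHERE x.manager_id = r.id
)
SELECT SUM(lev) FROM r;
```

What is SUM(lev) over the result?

Base: id=2 (Eve) at lev 0.
Iteration 1: rows with manager_id in {2} -> Karl (id 4, lev 1).
Iteration 2: rows with manager_id in {4} -> Frank (id 5, lev 2), Xena (id 6, lev 2).
Iteration 3: rows with manager_id in {5,6} -> Yara (id 7, lev 3), Liam (id 8, lev 3).
Iteration 4: rows with manager_id in {7,8} -> Judy (id 11, lev 4).
Iteration 5: no rows with manager_id in {11}; recursion stops.
SUM(lev) = 0 + 1 + 2 + 2 + 3 + 3 + 4 = 15.

15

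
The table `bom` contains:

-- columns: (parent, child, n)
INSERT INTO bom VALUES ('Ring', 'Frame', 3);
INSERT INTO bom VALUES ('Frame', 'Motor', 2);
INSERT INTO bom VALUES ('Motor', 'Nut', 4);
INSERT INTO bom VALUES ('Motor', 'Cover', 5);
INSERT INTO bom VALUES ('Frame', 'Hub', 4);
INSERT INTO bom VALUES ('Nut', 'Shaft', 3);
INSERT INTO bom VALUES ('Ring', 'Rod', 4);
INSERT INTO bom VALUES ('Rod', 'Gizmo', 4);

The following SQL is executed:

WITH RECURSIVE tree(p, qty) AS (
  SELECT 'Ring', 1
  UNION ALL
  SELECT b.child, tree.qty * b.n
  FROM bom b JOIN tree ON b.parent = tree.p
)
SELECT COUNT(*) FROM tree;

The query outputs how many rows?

9

Base: (Ring, qty=1).
Iteration 1: components of {Ring} -> Frame = 1*3 = 3, Rod = 1*4 = 4.
Iteration 2: components of {Frame,Rod} -> Gizmo = 4*4 = 16, Hub = 3*4 = 12, Motor = 3*2 = 6.
Iteration 3: components of {Gizmo,Hub,Motor} -> Cover = 6*5 = 30, Nut = 6*4 = 24.
Iteration 4: components of {Cover,Nut} -> Shaft = 24*3 = 72.
Iteration 5: no further components; recursion stops.
Total rows emitted: 9.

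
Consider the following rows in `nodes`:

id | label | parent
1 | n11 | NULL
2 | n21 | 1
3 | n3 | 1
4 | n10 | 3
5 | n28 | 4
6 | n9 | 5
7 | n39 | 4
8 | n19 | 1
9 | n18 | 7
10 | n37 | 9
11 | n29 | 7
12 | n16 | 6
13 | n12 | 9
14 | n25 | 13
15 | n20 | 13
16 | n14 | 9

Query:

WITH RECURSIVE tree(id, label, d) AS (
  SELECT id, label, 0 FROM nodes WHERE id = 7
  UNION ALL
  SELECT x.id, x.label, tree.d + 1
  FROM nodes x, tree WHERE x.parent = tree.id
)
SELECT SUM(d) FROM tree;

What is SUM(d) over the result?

Base: id=7 (n39) at d 0.
Iteration 1: rows with parent in {7} -> n18 (id 9, d 1), n29 (id 11, d 1).
Iteration 2: rows with parent in {9,11} -> n37 (id 10, d 2), n12 (id 13, d 2), n14 (id 16, d 2).
Iteration 3: rows with parent in {10,13,16} -> n25 (id 14, d 3), n20 (id 15, d 3).
Iteration 4: no rows with parent in {14,15}; recursion stops.
SUM(d) = 0 + 1 + 1 + 2 + 2 + 2 + 3 + 3 = 14.

14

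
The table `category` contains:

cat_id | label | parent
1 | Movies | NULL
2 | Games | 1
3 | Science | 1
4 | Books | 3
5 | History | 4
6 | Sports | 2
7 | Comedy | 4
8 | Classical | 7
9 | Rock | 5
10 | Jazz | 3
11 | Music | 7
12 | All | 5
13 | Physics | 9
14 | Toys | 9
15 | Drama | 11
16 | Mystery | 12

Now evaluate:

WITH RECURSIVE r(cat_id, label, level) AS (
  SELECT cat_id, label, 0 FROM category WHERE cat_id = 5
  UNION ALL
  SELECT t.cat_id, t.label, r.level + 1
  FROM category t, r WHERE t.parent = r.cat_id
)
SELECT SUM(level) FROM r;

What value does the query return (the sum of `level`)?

Base: cat_id=5 (History) at level 0.
Iteration 1: rows with parent in {5} -> Rock (id 9, level 1), All (id 12, level 1).
Iteration 2: rows with parent in {9,12} -> Physics (id 13, level 2), Toys (id 14, level 2), Mystery (id 16, level 2).
Iteration 3: no rows with parent in {13,14,16}; recursion stops.
SUM(level) = 0 + 1 + 1 + 2 + 2 + 2 = 8.

8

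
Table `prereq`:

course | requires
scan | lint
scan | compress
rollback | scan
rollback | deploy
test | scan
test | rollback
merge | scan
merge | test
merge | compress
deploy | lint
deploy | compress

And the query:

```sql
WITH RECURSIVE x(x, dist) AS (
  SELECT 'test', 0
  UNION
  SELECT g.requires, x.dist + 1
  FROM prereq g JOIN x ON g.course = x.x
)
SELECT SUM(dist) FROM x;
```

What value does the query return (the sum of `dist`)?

16

Base: (test, dist=0).
Iteration 1: edges from {test} -> (rollback, dist=1), (scan, dist=1).
Iteration 2: edges from {rollback,scan} -> (compress, dist=2), (deploy, dist=2), (lint, dist=2), (scan, dist=2).
Iteration 3: edges from {compress,deploy,lint,scan} -> (compress, dist=3), (lint, dist=3). [UNION drops 2 duplicate row(s)]
Iteration 4: no outgoing edges from {compress,lint}; recursion stops.
SUM(dist) = 0 + 1 + 1 + 2 + 2 + 2 + 2 + 3 + 3 = 16.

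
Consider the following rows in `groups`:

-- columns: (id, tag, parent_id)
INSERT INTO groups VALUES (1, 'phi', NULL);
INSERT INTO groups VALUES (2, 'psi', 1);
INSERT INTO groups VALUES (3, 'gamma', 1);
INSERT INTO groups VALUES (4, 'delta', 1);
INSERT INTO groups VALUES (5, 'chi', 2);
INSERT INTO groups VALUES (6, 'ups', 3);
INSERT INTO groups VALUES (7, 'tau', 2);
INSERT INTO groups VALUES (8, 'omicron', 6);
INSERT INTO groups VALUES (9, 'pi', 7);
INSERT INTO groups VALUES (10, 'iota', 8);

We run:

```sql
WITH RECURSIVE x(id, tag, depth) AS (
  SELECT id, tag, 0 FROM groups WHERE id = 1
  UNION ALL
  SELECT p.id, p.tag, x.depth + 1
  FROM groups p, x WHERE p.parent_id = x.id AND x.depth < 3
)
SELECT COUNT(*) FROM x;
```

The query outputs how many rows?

Base: id=1 (phi) at depth 0.
Iteration 1: rows with parent_id in {1} -> psi (id 2, depth 1), gamma (id 3, depth 1), delta (id 4, depth 1).
Iteration 2: rows with parent_id in {2,3,4} -> chi (id 5, depth 2), ups (id 6, depth 2), tau (id 7, depth 2).
Iteration 3: rows with parent_id in {5,6,7} -> omicron (id 8, depth 3), pi (id 9, depth 3).
Iteration 4: depth < 3 fails for all current rows; recursion stops.
Total rows emitted: 9.

9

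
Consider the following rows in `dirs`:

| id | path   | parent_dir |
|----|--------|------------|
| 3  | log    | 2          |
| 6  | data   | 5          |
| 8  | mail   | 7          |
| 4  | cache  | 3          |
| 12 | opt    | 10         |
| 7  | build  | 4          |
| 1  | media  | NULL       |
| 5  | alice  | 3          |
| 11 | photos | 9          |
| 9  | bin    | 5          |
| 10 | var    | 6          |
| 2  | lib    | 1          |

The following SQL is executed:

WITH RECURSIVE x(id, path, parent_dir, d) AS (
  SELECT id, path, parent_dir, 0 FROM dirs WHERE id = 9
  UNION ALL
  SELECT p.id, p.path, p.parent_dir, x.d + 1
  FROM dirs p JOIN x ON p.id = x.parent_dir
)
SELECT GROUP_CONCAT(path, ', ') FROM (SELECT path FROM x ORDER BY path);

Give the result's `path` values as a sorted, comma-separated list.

alice, bin, lib, log, media

Base: id=9 (bin), parent_dir=5, d 0.
Iteration 1: join on id=5 -> alice (id 5, parent_dir=3, d 1).
Iteration 2: join on id=3 -> log (id 3, parent_dir=2, d 2).
Iteration 3: join on id=2 -> lib (id 2, parent_dir=1, d 3).
Iteration 4: join on id=1 -> media (id 1, parent_dir=NULL, d 4).
Iteration 5: parent_dir is NULL; no match; recursion stops.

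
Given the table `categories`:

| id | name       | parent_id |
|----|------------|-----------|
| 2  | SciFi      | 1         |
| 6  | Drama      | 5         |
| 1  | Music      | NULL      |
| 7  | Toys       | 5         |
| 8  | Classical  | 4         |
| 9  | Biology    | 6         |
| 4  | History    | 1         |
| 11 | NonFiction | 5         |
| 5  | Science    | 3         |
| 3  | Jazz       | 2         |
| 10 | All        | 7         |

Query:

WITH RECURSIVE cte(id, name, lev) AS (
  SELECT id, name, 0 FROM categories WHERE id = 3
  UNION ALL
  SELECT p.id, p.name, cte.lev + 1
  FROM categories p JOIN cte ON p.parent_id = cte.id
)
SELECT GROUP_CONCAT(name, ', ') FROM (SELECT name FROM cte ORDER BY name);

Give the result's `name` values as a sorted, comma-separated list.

All, Biology, Drama, Jazz, NonFiction, Science, Toys

Base: id=3 (Jazz) at lev 0.
Iteration 1: rows with parent_id in {3} -> Science (id 5, lev 1).
Iteration 2: rows with parent_id in {5} -> Drama (id 6, lev 2), Toys (id 7, lev 2), NonFiction (id 11, lev 2).
Iteration 3: rows with parent_id in {6,7,11} -> Biology (id 9, lev 3), All (id 10, lev 3).
Iteration 4: no rows with parent_id in {9,10}; recursion stops.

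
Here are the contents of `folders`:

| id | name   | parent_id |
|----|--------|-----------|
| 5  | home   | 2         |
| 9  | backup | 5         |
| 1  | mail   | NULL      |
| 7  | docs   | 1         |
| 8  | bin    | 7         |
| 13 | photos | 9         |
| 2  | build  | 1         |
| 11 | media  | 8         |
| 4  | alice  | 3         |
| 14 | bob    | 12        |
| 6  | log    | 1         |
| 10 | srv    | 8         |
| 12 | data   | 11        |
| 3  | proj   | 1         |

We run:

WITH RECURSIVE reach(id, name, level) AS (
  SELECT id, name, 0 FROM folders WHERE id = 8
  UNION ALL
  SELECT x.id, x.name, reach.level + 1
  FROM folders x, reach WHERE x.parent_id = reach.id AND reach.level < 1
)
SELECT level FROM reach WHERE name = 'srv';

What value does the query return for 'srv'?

Base: id=8 (bin) at level 0.
Iteration 1: rows with parent_id in {8} -> srv (id 10, level 1), media (id 11, level 1).
Iteration 2: level < 1 fails for all current rows; recursion stops.

1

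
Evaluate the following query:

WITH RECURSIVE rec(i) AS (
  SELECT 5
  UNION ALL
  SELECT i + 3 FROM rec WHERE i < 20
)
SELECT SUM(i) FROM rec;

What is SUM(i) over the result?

75

Base: i=5.
Iteration 1: 5 < 20 holds -> i = 5 + 3 = 8.
Iteration 2: 8 < 20 holds -> i = 8 + 3 = 11.
Iteration 3: 11 < 20 holds -> i = 11 + 3 = 14.
Iteration 4: 14 < 20 holds -> i = 14 + 3 = 17.
Iteration 5: 17 < 20 holds -> i = 17 + 3 = 20.
Iteration 6: 20 < 20 fails; recursion stops.
SUM(i) = 5 + 8 + 11 + 14 + 17 + 20 = 75.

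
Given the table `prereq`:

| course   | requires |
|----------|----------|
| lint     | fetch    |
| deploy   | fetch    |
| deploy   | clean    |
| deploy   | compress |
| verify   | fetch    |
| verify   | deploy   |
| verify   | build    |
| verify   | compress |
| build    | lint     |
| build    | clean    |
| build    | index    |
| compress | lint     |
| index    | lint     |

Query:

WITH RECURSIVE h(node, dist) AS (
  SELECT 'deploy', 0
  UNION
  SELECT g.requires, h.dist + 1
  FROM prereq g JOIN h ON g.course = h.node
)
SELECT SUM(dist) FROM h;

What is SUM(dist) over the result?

Base: (deploy, dist=0).
Iteration 1: edges from {deploy} -> (clean, dist=1), (compress, dist=1), (fetch, dist=1).
Iteration 2: edges from {clean,compress,fetch} -> (lint, dist=2).
Iteration 3: edges from {lint} -> (fetch, dist=3).
Iteration 4: no outgoing edges from {fetch}; recursion stops.
SUM(dist) = 0 + 1 + 1 + 1 + 2 + 3 = 8.

8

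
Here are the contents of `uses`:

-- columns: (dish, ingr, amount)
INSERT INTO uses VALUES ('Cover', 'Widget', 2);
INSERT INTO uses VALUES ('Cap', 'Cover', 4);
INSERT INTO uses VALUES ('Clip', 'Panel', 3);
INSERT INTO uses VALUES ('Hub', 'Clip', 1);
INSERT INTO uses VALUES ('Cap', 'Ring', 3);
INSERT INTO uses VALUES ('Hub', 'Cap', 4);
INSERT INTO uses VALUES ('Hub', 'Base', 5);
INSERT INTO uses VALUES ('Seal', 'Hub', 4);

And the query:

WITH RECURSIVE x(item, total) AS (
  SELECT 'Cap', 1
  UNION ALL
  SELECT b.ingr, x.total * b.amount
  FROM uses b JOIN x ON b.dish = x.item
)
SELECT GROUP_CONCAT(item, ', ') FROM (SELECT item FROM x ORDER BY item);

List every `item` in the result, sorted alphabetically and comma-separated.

Base: (Cap, total=1).
Iteration 1: components of {Cap} -> Cover = 1*4 = 4, Ring = 1*3 = 3.
Iteration 2: components of {Cover,Ring} -> Widget = 4*2 = 8.
Iteration 3: no further components; recursion stops.

Cap, Cover, Ring, Widget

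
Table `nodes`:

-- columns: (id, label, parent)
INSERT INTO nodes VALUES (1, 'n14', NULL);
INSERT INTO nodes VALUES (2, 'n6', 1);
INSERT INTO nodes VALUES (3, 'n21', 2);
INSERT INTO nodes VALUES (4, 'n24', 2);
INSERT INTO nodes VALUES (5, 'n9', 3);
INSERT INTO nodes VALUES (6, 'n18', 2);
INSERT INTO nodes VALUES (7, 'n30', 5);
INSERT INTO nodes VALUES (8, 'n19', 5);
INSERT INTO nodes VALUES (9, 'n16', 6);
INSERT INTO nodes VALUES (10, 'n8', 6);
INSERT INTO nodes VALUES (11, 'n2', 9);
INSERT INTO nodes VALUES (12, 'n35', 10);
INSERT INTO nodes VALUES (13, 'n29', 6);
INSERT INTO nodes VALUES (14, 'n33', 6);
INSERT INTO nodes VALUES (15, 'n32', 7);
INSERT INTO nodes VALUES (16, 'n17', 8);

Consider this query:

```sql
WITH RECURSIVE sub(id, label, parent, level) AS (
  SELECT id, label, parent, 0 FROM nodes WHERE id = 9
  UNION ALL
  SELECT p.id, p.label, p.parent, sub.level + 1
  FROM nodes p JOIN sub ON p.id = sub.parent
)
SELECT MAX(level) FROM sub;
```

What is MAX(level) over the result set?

3

Base: id=9 (n16), parent=6, level 0.
Iteration 1: join on id=6 -> n18 (id 6, parent=2, level 1).
Iteration 2: join on id=2 -> n6 (id 2, parent=1, level 2).
Iteration 3: join on id=1 -> n14 (id 1, parent=NULL, level 3).
Iteration 4: parent is NULL; no match; recursion stops.
level values: 0, 1, 2, 3; the maximum is 3.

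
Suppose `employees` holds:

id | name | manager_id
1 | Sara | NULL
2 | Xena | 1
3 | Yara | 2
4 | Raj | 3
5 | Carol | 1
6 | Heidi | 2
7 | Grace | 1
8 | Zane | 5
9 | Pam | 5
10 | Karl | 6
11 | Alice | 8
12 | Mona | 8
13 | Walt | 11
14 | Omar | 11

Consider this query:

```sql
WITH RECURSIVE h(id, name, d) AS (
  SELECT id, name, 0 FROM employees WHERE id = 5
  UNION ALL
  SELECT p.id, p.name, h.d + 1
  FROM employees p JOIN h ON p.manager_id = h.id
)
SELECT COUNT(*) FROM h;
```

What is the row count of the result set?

Base: id=5 (Carol) at d 0.
Iteration 1: rows with manager_id in {5} -> Zane (id 8, d 1), Pam (id 9, d 1).
Iteration 2: rows with manager_id in {8,9} -> Alice (id 11, d 2), Mona (id 12, d 2).
Iteration 3: rows with manager_id in {11,12} -> Walt (id 13, d 3), Omar (id 14, d 3).
Iteration 4: no rows with manager_id in {13,14}; recursion stops.
Total rows emitted: 7.

7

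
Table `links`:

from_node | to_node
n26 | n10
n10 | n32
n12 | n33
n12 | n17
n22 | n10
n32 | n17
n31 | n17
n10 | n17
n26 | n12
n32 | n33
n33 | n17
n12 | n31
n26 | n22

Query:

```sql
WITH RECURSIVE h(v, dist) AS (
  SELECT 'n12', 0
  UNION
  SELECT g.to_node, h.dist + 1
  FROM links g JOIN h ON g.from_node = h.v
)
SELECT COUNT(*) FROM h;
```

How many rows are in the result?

Base: (n12, dist=0).
Iteration 1: edges from {n12} -> (n17, dist=1), (n31, dist=1), (n33, dist=1).
Iteration 2: edges from {n17,n31,n33} -> (n17, dist=2). [UNION drops 1 duplicate row(s)]
Iteration 3: no outgoing edges from {n17}; recursion stops.
Total rows emitted: 5.

5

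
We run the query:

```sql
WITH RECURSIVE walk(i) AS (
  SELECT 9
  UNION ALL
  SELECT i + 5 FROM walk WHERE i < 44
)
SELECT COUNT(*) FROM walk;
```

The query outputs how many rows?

Base: i=9.
Iteration 1: 9 < 44 holds -> i = 9 + 5 = 14.
Iteration 2: 14 < 44 holds -> i = 14 + 5 = 19.
Iteration 3: 19 < 44 holds -> i = 19 + 5 = 24.
Iteration 4: 24 < 44 holds -> i = 24 + 5 = 29.
Iteration 5: 29 < 44 holds -> i = 29 + 5 = 34.
Iteration 6: 34 < 44 holds -> i = 34 + 5 = 39.
Iteration 7: 39 < 44 holds -> i = 39 + 5 = 44.
Iteration 8: 44 < 44 fails; recursion stops.
Total rows emitted: 8.

8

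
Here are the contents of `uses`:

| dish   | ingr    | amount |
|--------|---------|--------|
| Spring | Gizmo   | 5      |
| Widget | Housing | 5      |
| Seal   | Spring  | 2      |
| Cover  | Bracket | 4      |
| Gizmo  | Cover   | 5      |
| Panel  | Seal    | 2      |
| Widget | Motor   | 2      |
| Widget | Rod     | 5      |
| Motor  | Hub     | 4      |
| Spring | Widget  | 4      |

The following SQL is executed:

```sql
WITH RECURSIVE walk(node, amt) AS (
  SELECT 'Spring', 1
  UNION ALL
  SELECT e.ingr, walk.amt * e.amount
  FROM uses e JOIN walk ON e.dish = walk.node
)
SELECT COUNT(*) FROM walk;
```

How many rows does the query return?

9

Base: (Spring, amt=1).
Iteration 1: components of {Spring} -> Gizmo = 1*5 = 5, Widget = 1*4 = 4.
Iteration 2: components of {Gizmo,Widget} -> Cover = 5*5 = 25, Housing = 4*5 = 20, Motor = 4*2 = 8, Rod = 4*5 = 20.
Iteration 3: components of {Cover,Housing,Motor,Rod} -> Bracket = 25*4 = 100, Hub = 8*4 = 32.
Iteration 4: no further components; recursion stops.
Total rows emitted: 9.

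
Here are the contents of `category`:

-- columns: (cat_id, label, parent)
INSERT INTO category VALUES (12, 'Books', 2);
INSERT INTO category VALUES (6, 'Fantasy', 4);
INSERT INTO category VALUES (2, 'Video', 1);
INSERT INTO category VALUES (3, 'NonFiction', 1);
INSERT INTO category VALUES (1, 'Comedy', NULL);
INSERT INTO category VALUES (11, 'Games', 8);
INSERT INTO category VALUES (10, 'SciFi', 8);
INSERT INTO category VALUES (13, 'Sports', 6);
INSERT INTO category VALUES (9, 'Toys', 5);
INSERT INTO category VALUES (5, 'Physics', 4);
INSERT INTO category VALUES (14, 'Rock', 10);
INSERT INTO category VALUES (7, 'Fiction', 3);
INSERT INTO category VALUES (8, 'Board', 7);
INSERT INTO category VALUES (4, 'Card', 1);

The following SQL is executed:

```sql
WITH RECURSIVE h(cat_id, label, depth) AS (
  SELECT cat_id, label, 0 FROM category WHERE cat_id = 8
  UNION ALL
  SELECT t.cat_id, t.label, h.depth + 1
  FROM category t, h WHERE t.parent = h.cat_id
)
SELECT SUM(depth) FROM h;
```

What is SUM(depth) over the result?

4

Base: cat_id=8 (Board) at depth 0.
Iteration 1: rows with parent in {8} -> SciFi (id 10, depth 1), Games (id 11, depth 1).
Iteration 2: rows with parent in {10,11} -> Rock (id 14, depth 2).
Iteration 3: no rows with parent in {14}; recursion stops.
SUM(depth) = 0 + 1 + 1 + 2 = 4.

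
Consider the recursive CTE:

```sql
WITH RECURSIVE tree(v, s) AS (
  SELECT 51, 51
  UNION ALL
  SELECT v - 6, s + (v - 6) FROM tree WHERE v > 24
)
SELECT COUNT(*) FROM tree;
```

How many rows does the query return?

Base: v=51, s=51.
Iteration 1: 51 > 24 holds -> v = 51 - 6 = 45, s = 51 + 45 = 96.
Iteration 2: 45 > 24 holds -> v = 45 - 6 = 39, s = 96 + 39 = 135.
Iteration 3: 39 > 24 holds -> v = 39 - 6 = 33, s = 135 + 33 = 168.
Iteration 4: 33 > 24 holds -> v = 33 - 6 = 27, s = 168 + 27 = 195.
Iteration 5: 27 > 24 holds -> v = 27 - 6 = 21, s = 195 + 21 = 216.
Iteration 6: 21 > 24 fails; recursion stops.
Total rows emitted: 6.

6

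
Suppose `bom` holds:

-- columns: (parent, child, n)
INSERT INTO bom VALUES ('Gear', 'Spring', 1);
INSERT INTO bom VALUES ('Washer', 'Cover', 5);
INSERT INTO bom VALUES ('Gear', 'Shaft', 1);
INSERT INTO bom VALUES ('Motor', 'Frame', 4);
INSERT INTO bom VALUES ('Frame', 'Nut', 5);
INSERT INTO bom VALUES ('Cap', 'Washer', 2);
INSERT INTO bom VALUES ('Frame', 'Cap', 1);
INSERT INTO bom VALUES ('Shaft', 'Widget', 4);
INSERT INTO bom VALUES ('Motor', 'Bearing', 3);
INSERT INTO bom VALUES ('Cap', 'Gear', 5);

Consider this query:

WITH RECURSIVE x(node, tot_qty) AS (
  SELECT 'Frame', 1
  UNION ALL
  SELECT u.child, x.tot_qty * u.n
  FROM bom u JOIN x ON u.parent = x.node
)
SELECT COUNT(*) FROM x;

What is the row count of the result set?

9

Base: (Frame, tot_qty=1).
Iteration 1: components of {Frame} -> Cap = 1*1 = 1, Nut = 1*5 = 5.
Iteration 2: components of {Cap,Nut} -> Gear = 1*5 = 5, Washer = 1*2 = 2.
Iteration 3: components of {Gear,Washer} -> Cover = 2*5 = 10, Shaft = 5*1 = 5, Spring = 5*1 = 5.
Iteration 4: components of {Cover,Shaft,Spring} -> Widget = 5*4 = 20.
Iteration 5: no further components; recursion stops.
Total rows emitted: 9.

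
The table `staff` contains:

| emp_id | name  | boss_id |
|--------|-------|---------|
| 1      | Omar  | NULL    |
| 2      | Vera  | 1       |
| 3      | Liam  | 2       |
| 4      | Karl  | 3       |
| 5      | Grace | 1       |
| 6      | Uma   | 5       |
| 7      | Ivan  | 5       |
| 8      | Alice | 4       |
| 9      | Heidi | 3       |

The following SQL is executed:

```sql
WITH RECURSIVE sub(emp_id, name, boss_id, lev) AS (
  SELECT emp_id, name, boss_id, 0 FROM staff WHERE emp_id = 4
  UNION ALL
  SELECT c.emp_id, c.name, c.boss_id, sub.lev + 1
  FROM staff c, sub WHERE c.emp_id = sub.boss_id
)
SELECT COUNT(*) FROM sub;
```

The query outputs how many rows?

Base: emp_id=4 (Karl), boss_id=3, lev 0.
Iteration 1: join on emp_id=3 -> Liam (id 3, boss_id=2, lev 1).
Iteration 2: join on emp_id=2 -> Vera (id 2, boss_id=1, lev 2).
Iteration 3: join on emp_id=1 -> Omar (id 1, boss_id=NULL, lev 3).
Iteration 4: boss_id is NULL; no match; recursion stops.
Total rows emitted: 4.

4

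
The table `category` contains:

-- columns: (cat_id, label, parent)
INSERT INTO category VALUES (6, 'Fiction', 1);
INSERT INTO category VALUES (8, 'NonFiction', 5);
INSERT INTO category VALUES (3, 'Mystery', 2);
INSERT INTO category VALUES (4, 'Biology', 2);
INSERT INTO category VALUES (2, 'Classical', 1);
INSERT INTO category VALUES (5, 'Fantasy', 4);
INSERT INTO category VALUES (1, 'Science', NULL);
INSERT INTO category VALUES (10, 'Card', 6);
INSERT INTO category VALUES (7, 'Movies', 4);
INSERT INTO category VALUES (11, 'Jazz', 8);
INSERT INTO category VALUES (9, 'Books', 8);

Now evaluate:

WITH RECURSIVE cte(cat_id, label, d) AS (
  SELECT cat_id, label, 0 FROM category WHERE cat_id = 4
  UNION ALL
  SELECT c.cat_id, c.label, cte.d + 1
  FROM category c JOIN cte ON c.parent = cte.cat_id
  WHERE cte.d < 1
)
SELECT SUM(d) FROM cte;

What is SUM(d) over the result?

2

Base: cat_id=4 (Biology) at d 0.
Iteration 1: rows with parent in {4} -> Fantasy (id 5, d 1), Movies (id 7, d 1).
Iteration 2: d < 1 fails for all current rows; recursion stops.
SUM(d) = 0 + 1 + 1 = 2.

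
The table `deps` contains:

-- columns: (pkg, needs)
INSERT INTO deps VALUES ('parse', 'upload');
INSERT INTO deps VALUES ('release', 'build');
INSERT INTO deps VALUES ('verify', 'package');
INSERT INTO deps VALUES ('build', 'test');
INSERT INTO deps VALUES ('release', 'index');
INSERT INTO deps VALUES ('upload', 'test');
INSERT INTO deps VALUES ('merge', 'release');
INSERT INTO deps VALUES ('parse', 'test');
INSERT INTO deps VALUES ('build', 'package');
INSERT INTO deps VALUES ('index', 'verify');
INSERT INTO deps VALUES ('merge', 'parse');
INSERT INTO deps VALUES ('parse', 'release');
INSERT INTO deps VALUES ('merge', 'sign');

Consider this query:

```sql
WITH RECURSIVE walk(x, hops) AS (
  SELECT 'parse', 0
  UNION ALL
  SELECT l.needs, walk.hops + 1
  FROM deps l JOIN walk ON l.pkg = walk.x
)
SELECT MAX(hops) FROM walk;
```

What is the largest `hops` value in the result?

Base: (parse, hops=0).
Iteration 1: edges from {parse} -> (release, hops=1), (test, hops=1), (upload, hops=1).
Iteration 2: edges from {release,test,upload} -> (build, hops=2), (index, hops=2), (test, hops=2).
Iteration 3: edges from {build,index,test} -> (package, hops=3), (test, hops=3), (verify, hops=3).
Iteration 4: edges from {package,test,verify} -> (package, hops=4).
Iteration 5: no outgoing edges from {package}; recursion stops.
hops values: 0, 1, 1, 1, 2, 2, 2, 3, 3, 3, 4; the maximum is 4.

4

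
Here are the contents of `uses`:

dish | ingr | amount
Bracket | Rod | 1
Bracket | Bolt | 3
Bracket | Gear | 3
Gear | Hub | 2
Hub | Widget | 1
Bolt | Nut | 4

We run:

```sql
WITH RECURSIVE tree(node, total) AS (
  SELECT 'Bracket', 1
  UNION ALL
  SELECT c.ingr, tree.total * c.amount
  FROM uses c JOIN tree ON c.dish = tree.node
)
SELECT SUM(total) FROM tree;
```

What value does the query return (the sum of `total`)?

Base: (Bracket, total=1).
Iteration 1: components of {Bracket} -> Bolt = 1*3 = 3, Gear = 1*3 = 3, Rod = 1*1 = 1.
Iteration 2: components of {Bolt,Gear,Rod} -> Hub = 3*2 = 6, Nut = 3*4 = 12.
Iteration 3: components of {Hub,Nut} -> Widget = 6*1 = 6.
Iteration 4: no further components; recursion stops.
SUM(total) = 1 + 1 + 3 + 3 + 12 + 6 + 6 = 32.

32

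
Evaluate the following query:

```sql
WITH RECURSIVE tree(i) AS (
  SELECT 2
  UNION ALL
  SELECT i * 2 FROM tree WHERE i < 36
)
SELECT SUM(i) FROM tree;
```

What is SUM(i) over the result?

Base: i=2.
Iteration 1: 2 < 36 holds -> i = 2 * 2 = 4.
Iteration 2: 4 < 36 holds -> i = 4 * 2 = 8.
Iteration 3: 8 < 36 holds -> i = 8 * 2 = 16.
Iteration 4: 16 < 36 holds -> i = 16 * 2 = 32.
Iteration 5: 32 < 36 holds -> i = 32 * 2 = 64.
Iteration 6: 64 < 36 fails; recursion stops.
SUM(i) = 2 + 4 + 8 + 16 + 32 + 64 = 126.

126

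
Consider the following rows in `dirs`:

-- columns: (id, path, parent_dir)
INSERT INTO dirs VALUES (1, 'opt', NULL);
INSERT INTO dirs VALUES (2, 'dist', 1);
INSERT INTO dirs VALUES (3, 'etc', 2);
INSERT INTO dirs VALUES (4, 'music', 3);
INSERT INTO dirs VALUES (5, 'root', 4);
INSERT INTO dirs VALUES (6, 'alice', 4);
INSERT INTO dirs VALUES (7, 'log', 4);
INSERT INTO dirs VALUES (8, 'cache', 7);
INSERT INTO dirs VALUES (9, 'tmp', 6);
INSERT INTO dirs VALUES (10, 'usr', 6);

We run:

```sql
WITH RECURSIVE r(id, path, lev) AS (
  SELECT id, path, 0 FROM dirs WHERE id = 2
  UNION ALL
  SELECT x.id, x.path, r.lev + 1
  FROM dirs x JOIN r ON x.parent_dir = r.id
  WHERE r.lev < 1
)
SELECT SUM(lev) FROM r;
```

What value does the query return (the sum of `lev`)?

Base: id=2 (dist) at lev 0.
Iteration 1: rows with parent_dir in {2} -> etc (id 3, lev 1).
Iteration 2: lev < 1 fails for all current rows; recursion stops.
SUM(lev) = 0 + 1 = 1.

1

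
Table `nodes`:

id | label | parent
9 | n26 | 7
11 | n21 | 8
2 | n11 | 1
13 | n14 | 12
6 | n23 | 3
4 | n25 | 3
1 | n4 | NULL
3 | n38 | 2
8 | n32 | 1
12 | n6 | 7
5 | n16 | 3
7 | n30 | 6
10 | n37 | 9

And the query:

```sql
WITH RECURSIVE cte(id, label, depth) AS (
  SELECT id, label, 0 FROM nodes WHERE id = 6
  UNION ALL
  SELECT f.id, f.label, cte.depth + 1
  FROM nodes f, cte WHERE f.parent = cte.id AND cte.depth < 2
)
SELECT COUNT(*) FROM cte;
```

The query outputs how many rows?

4

Base: id=6 (n23) at depth 0.
Iteration 1: rows with parent in {6} -> n30 (id 7, depth 1).
Iteration 2: rows with parent in {7} -> n26 (id 9, depth 2), n6 (id 12, depth 2).
Iteration 3: depth < 2 fails for all current rows; recursion stops.
Total rows emitted: 4.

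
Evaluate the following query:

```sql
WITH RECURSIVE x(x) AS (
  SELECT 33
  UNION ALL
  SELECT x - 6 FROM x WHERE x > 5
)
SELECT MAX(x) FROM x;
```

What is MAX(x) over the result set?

33

Base: x=33.
Iteration 1: 33 > 5 holds -> x = 33 - 6 = 27.
Iteration 2: 27 > 5 holds -> x = 27 - 6 = 21.
Iteration 3: 21 > 5 holds -> x = 21 - 6 = 15.
Iteration 4: 15 > 5 holds -> x = 15 - 6 = 9.
Iteration 5: 9 > 5 holds -> x = 9 - 6 = 3.
Iteration 6: 3 > 5 fails; recursion stops.
x values: 33, 27, 21, 15, 9, 3; the maximum is 33.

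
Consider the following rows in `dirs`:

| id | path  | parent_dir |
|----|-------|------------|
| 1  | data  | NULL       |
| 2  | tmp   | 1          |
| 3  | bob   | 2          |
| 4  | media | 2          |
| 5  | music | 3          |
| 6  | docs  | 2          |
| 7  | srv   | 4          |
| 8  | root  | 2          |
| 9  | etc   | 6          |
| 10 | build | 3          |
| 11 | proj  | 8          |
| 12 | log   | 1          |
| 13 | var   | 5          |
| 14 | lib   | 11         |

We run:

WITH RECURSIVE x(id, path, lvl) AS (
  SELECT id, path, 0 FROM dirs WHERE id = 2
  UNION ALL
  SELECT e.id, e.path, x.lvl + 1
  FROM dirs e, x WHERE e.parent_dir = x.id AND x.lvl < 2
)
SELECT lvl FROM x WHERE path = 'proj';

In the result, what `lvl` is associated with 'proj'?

2

Base: id=2 (tmp) at lvl 0.
Iteration 1: rows with parent_dir in {2} -> bob (id 3, lvl 1), media (id 4, lvl 1), docs (id 6, lvl 1), root (id 8, lvl 1).
Iteration 2: rows with parent_dir in {3,4,6,8} -> music (id 5, lvl 2), srv (id 7, lvl 2), etc (id 9, lvl 2), build (id 10, lvl 2), proj (id 11, lvl 2).
Iteration 3: lvl < 2 fails for all current rows; recursion stops.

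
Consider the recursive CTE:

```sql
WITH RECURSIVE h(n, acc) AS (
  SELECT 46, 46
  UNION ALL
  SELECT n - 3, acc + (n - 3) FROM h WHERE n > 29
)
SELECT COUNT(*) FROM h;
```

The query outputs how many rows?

7

Base: n=46, acc=46.
Iteration 1: 46 > 29 holds -> n = 46 - 3 = 43, acc = 46 + 43 = 89.
Iteration 2: 43 > 29 holds -> n = 43 - 3 = 40, acc = 89 + 40 = 129.
Iteration 3: 40 > 29 holds -> n = 40 - 3 = 37, acc = 129 + 37 = 166.
Iteration 4: 37 > 29 holds -> n = 37 - 3 = 34, acc = 166 + 34 = 200.
Iteration 5: 34 > 29 holds -> n = 34 - 3 = 31, acc = 200 + 31 = 231.
Iteration 6: 31 > 29 holds -> n = 31 - 3 = 28, acc = 231 + 28 = 259.
Iteration 7: 28 > 29 fails; recursion stops.
Total rows emitted: 7.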